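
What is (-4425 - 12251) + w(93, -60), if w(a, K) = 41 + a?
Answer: -16542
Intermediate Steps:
(-4425 - 12251) + w(93, -60) = (-4425 - 12251) + (41 + 93) = -16676 + 134 = -16542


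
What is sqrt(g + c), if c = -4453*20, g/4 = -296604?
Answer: 2*I*sqrt(318869) ≈ 1129.4*I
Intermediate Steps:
g = -1186416 (g = 4*(-296604) = -1186416)
c = -89060
sqrt(g + c) = sqrt(-1186416 - 89060) = sqrt(-1275476) = 2*I*sqrt(318869)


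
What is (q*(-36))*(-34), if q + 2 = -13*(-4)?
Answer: 61200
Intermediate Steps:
q = 50 (q = -2 - 13*(-4) = -2 + 52 = 50)
(q*(-36))*(-34) = (50*(-36))*(-34) = -1800*(-34) = 61200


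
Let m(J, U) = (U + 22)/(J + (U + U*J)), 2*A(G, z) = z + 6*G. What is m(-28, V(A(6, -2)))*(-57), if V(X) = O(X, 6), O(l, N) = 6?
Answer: 42/5 ≈ 8.4000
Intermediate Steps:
A(G, z) = z/2 + 3*G (A(G, z) = (z + 6*G)/2 = z/2 + 3*G)
V(X) = 6
m(J, U) = (22 + U)/(J + U + J*U) (m(J, U) = (22 + U)/(J + (U + J*U)) = (22 + U)/(J + U + J*U))
m(-28, V(A(6, -2)))*(-57) = ((22 + 6)/(-28 + 6 - 28*6))*(-57) = (28/(-28 + 6 - 168))*(-57) = (28/(-190))*(-57) = -1/190*28*(-57) = -14/95*(-57) = 42/5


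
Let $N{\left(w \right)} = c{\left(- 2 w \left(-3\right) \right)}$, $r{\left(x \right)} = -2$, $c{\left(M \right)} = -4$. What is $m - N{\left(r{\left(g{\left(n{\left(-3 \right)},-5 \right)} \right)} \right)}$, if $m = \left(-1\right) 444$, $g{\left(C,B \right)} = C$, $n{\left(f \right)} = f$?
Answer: $-440$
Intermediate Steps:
$N{\left(w \right)} = -4$
$m = -444$
$m - N{\left(r{\left(g{\left(n{\left(-3 \right)},-5 \right)} \right)} \right)} = -444 - -4 = -444 + 4 = -440$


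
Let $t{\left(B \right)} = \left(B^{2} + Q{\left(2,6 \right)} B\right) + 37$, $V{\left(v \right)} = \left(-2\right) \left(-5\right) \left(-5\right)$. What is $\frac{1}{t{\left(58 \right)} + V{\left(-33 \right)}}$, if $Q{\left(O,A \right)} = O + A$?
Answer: $\frac{1}{3815} \approx 0.00026212$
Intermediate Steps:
$Q{\left(O,A \right)} = A + O$
$V{\left(v \right)} = -50$ ($V{\left(v \right)} = 10 \left(-5\right) = -50$)
$t{\left(B \right)} = 37 + B^{2} + 8 B$ ($t{\left(B \right)} = \left(B^{2} + \left(6 + 2\right) B\right) + 37 = \left(B^{2} + 8 B\right) + 37 = 37 + B^{2} + 8 B$)
$\frac{1}{t{\left(58 \right)} + V{\left(-33 \right)}} = \frac{1}{\left(37 + 58^{2} + 8 \cdot 58\right) - 50} = \frac{1}{\left(37 + 3364 + 464\right) - 50} = \frac{1}{3865 - 50} = \frac{1}{3815}$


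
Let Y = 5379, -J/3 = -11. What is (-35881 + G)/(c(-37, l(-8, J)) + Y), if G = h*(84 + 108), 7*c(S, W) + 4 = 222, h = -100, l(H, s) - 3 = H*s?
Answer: -385567/37871 ≈ -10.181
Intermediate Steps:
J = 33 (J = -3*(-11) = 33)
l(H, s) = 3 + H*s
c(S, W) = 218/7 (c(S, W) = -4/7 + (1/7)*222 = -4/7 + 222/7 = 218/7)
G = -19200 (G = -100*(84 + 108) = -100*192 = -19200)
(-35881 + G)/(c(-37, l(-8, J)) + Y) = (-35881 - 19200)/(218/7 + 5379) = -55081/37871/7 = -55081*7/37871 = -385567/37871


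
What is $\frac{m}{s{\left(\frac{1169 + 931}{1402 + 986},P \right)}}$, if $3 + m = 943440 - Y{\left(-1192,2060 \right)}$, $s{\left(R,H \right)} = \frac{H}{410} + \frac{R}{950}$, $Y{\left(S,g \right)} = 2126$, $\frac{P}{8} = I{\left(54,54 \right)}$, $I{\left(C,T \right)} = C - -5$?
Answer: $\frac{1459229725310}{1786067} \approx 8.1701 \cdot 10^{5}$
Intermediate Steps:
$I{\left(C,T \right)} = 5 + C$ ($I{\left(C,T \right)} = C + 5 = 5 + C$)
$P = 472$ ($P = 8 \left(5 + 54\right) = 8 \cdot 59 = 472$)
$s{\left(R,H \right)} = \frac{H}{410} + \frac{R}{950}$ ($s{\left(R,H \right)} = H \frac{1}{410} + R \frac{1}{950} = \frac{H}{410} + \frac{R}{950}$)
$m = 941311$ ($m = -3 + \left(943440 - 2126\right) = -3 + 941314 = 941311$)
$\frac{m}{s{\left(\frac{1169 + 931}{1402 + 986},P \right)}} = \frac{941311}{\frac{1}{410} \cdot 472 + \frac{\left(1169 + 931\right) \frac{1}{1402 + 986}}{950}} = \frac{941311}{\frac{236}{205} + \frac{2100 \cdot \frac{1}{2388}}{950}} = \frac{941311}{\frac{236}{205} + \frac{1}{950} \cdot \frac{175}{199}} = \frac{941311}{\frac{236}{205} + \frac{7}{7562}} = \frac{941311}{\frac{1786067}{1550210}} = 941311 \cdot \frac{1550210}{1786067} = \frac{1459229725310}{1786067}$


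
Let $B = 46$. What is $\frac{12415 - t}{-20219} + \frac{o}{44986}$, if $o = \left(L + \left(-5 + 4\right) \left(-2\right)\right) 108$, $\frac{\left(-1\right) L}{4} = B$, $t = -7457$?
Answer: $- \frac{645693228}{454785967} \approx -1.4198$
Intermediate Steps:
$L = -184$ ($L = \left(-4\right) 46 = -184$)
$o = -19656$ ($o = \left(-184 + \left(-5 + 4\right) \left(-2\right)\right) 108 = \left(-184 - -2\right) 108 = \left(-184 + 2\right) 108 = \left(-182\right) 108 = -19656$)
$\frac{12415 - t}{-20219} + \frac{o}{44986} = \frac{12415 - -7457}{-20219} - \frac{19656}{44986} = \left(12415 + 7457\right) \left(- \frac{1}{20219}\right) - \frac{9828}{22493} = 19872 \left(- \frac{1}{20219}\right) - \frac{9828}{22493} = - \frac{19872}{20219} - \frac{9828}{22493} = - \frac{645693228}{454785967}$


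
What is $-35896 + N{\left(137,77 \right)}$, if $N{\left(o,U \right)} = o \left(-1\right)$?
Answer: $-36033$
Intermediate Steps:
$N{\left(o,U \right)} = - o$
$-35896 + N{\left(137,77 \right)} = -35896 - 137 = -36033$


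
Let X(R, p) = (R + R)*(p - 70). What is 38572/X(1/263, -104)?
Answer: -2536109/87 ≈ -29151.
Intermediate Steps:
X(R, p) = 2*R*(-70 + p) (X(R, p) = (2*R)*(-70 + p) = 2*R*(-70 + p))
38572/X(1/263, -104) = 38572/((2*(-70 - 104)/263)) = 38572/((2*(1/263)*(-174))) = 38572/(-348/263) = 38572*(-263/348) = -2536109/87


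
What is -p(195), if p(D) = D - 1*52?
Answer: -143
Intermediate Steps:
p(D) = -52 + D (p(D) = D - 52 = -52 + D)
-p(195) = -(-52 + 195) = -1*143 = -143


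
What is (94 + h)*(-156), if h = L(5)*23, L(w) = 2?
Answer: -21840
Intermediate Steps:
h = 46 (h = 2*23 = 46)
(94 + h)*(-156) = (94 + 46)*(-156) = 140*(-156) = -21840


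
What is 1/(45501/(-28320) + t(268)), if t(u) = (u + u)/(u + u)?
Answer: -9440/5727 ≈ -1.6483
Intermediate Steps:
t(u) = 1 (t(u) = (2*u)/((2*u)) = (2*u)*(1/(2*u)) = 1)
1/(45501/(-28320) + t(268)) = 1/(45501/(-28320) + 1) = 1/(45501*(-1/28320) + 1) = 1/(-15167/9440 + 1) = 1/(-5727/9440) = -9440/5727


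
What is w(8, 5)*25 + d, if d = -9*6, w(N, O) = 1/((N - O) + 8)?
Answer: -569/11 ≈ -51.727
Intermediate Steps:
w(N, O) = 1/(8 + N - O)
d = -54
w(8, 5)*25 + d = 25/(8 + 8 - 1*5) - 54 = 25/(8 + 8 - 5) - 54 = 25/11 - 54 = -569/11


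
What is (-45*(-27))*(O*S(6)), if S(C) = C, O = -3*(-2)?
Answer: 43740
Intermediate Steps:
O = 6
(-45*(-27))*(O*S(6)) = (-45*(-27))*(6*6) = 1215*36 = 43740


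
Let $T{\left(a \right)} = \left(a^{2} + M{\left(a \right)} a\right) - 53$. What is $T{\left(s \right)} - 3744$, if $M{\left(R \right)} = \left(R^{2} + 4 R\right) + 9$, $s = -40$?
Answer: $-60157$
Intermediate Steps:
$M{\left(R \right)} = 9 + R^{2} + 4 R$
$T{\left(a \right)} = -53 + a^{2} + a \left(9 + a^{2} + 4 a\right)$ ($T{\left(a \right)} = \left(a^{2} + \left(9 + a^{2} + 4 a\right) a\right) - 53 = \left(a^{2} + a \left(9 + a^{2} + 4 a\right)\right) - 53 = -53 + a^{2} + a \left(9 + a^{2} + 4 a\right)$)
$T{\left(s \right)} - 3744 = \left(-53 + \left(-40\right)^{3} + 5 \left(-40\right)^{2} + 9 \left(-40\right)\right) - 3744 = \left(-53 - 64000 + 5 \cdot 1600 - 360\right) - 3744 = \left(-53 - 64000 + 8000 - 360\right) - 3744 = -56413 - 3744 = -60157$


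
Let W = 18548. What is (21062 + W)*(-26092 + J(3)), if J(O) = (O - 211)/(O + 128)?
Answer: -135397278600/131 ≈ -1.0336e+9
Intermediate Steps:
J(O) = (-211 + O)/(128 + O)
(21062 + W)*(-26092 + J(3)) = (21062 + 18548)*(-26092 + (-211 + 3)/(128 + 3)) = 39610*(-26092 - 208/131) = 39610*(-3418260/131) = -135397278600/131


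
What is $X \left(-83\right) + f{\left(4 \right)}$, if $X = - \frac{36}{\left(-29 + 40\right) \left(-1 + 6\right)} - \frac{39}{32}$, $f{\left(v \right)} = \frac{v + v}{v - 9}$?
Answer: $\frac{54167}{352} \approx 153.88$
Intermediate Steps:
$f{\left(v \right)} = \frac{2 v}{-9 + v}$
$X = - \frac{3297}{1760}$ ($X = - \frac{36}{11 \cdot 5} - \frac{39}{32} = - \frac{36}{55} - \frac{39}{32} = - \frac{3297}{1760} \approx -1.8733$)
$X \left(-83\right) + f{\left(4 \right)} = \left(- \frac{3297}{1760}\right) \left(-83\right) + 2 \cdot 4 \frac{1}{-9 + 4} = \frac{273651}{1760} + 2 \cdot 4 \frac{1}{-5} = \frac{273651}{1760} + 2 \cdot 4 \left(- \frac{1}{5}\right) = \frac{273651}{1760} - \frac{8}{5} = \frac{54167}{352}$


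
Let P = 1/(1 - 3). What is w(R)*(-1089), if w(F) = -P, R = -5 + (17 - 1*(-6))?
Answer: -1089/2 ≈ -544.50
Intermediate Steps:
R = 18 (R = -5 + (17 + 6) = -5 + 23 = 18)
P = -½ (P = 1/(-2) = -½ ≈ -0.50000)
w(F) = ½ (w(F) = -1*(-½) = ½)
w(R)*(-1089) = (½)*(-1089) = -1089/2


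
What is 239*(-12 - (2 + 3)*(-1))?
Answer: -1673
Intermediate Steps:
239*(-12 - (2 + 3)*(-1)) = 239*(-12 - 5*(-1)) = 239*(-12 - 1*(-5)) = 239*(-12 + 5) = 239*(-7) = -1673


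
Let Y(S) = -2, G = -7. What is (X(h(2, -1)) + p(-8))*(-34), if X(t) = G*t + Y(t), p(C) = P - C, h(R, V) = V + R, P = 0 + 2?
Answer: -34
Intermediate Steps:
P = 2
h(R, V) = R + V
p(C) = 2 - C
X(t) = -2 - 7*t (X(t) = -7*t - 2 = -2 - 7*t)
(X(h(2, -1)) + p(-8))*(-34) = ((-2 - 7*(2 - 1)) + (2 - 1*(-8)))*(-34) = ((-2 - 7*1) + (2 + 8))*(-34) = ((-2 - 7) + 10)*(-34) = (-9 + 10)*(-34) = 1*(-34) = -34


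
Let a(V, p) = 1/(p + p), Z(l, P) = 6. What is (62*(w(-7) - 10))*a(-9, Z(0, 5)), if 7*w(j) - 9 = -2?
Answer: -93/2 ≈ -46.500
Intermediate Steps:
w(j) = 1 (w(j) = 9/7 + (1/7)*(-2) = 9/7 - 2/7 = 1)
a(V, p) = 1/(2*p)
(62*(w(-7) - 10))*a(-9, Z(0, 5)) = (62*(1 - 10))*((1/2)/6) = (62*(-9))*((1/2)*(1/6)) = -558*1/12 = -93/2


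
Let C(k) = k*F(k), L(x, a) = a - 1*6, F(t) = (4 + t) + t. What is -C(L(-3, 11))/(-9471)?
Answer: 10/1353 ≈ 0.0073910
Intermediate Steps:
F(t) = 4 + 2*t
L(x, a) = -6 + a (L(x, a) = a - 6 = -6 + a)
C(k) = k*(4 + 2*k)
-C(L(-3, 11))/(-9471) = -2*(-6 + 11)*(2 + (-6 + 11))/(-9471) = -2*5*(2 + 5)*(-1)/9471 = -2*5*7*(-1)/9471 = -70*(-1)/9471 = -1*(-10/1353) = 10/1353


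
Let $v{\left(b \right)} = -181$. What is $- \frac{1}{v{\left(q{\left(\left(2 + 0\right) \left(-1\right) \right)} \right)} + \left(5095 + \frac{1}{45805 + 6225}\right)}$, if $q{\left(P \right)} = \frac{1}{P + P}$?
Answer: $- \frac{52030}{255675421} \approx -0.0002035$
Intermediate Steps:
$q{\left(P \right)} = \frac{1}{2 P}$
$- \frac{1}{v{\left(q{\left(\left(2 + 0\right) \left(-1\right) \right)} \right)} + \left(5095 + \frac{1}{45805 + 6225}\right)} = - \frac{1}{-181 + \left(5095 + \frac{1}{45805 + 6225}\right)} = - \frac{1}{-181 + \left(5095 + \frac{1}{52030}\right)} = - \frac{1}{-181 + \frac{265092851}{52030}} = - \frac{1}{\frac{255675421}{52030}} = \left(-1\right) \frac{52030}{255675421} = - \frac{52030}{255675421}$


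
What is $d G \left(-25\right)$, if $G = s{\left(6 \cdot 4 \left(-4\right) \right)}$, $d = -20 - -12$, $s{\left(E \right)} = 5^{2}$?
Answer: $5000$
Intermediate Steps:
$s{\left(E \right)} = 25$
$d = -8$ ($d = -20 + 12 = -8$)
$G = 25$
$d G \left(-25\right) = \left(-8\right) 25 \left(-25\right) = \left(-200\right) \left(-25\right) = 5000$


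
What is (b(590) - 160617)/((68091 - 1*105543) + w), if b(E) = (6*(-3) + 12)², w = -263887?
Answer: 160581/301339 ≈ 0.53289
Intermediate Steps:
b(E) = 36 (b(E) = (-18 + 12)² = (-6)² = 36)
(b(590) - 160617)/((68091 - 1*105543) + w) = (36 - 160617)/((68091 - 1*105543) - 263887) = -160581/((68091 - 105543) - 263887) = -160581/(-37452 - 263887) = -160581/(-301339) = -160581*(-1/301339) = 160581/301339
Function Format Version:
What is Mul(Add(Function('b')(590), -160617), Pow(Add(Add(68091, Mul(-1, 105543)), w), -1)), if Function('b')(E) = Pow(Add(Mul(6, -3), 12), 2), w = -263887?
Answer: Rational(160581, 301339) ≈ 0.53289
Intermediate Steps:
Function('b')(E) = 36 (Function('b')(E) = Pow(Add(-18, 12), 2) = Pow(-6, 2) = 36)
Mul(Add(Function('b')(590), -160617), Pow(Add(Add(68091, Mul(-1, 105543)), w), -1)) = Mul(Add(36, -160617), Pow(Add(Add(68091, Mul(-1, 105543)), -263887), -1)) = Mul(-160581, Pow(Add(Add(68091, -105543), -263887), -1)) = Mul(-160581, Pow(Add(-37452, -263887), -1)) = Mul(-160581, Pow(-301339, -1)) = Mul(-160581, Rational(-1, 301339)) = Rational(160581, 301339)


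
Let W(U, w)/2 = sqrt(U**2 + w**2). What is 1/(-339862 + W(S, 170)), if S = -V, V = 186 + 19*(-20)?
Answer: -169931/57752956450 - sqrt(16634)/28876478225 ≈ -2.9468e-6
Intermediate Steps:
V = -194 (V = 186 - 380 = -194)
S = 194 (S = -1*(-194) = 194)
W(U, w) = 2*sqrt(U**2 + w**2)
1/(-339862 + W(S, 170)) = 1/(-339862 + 2*sqrt(194**2 + 170**2)) = 1/(-339862 + 2*sqrt(37636 + 28900)) = 1/(-339862 + 2*sqrt(66536)) = 1/(-339862 + 2*(2*sqrt(16634))) = 1/(-339862 + 4*sqrt(16634))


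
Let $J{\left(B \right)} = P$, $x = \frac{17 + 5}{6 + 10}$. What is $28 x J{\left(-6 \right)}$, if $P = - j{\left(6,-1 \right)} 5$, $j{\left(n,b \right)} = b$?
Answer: $\frac{385}{2} \approx 192.5$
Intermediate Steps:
$P = 5$ ($P = \left(-1\right) \left(-1\right) 5 = 1 \cdot 5 = 5$)
$x = \frac{11}{8}$ ($x = \frac{22}{16} = 22 \cdot \frac{1}{16} = \frac{11}{8} \approx 1.375$)
$J{\left(B \right)} = 5$
$28 x J{\left(-6 \right)} = 28 \cdot \frac{11}{8} \cdot 5 = \frac{77}{2} \cdot 5 = \frac{385}{2}$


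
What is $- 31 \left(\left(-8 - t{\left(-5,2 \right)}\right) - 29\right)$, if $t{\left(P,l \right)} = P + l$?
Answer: $1054$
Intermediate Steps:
$- 31 \left(\left(-8 - t{\left(-5,2 \right)}\right) - 29\right) = - 31 \left(\left(-8 - \left(-5 + 2\right)\right) - 29\right) = - 31 \left(\left(-8 - -3\right) - 29\right) = - 31 \left(\left(-8 + 3\right) - 29\right) = - 31 \left(-5 - 29\right) = \left(-31\right) \left(-34\right) = 1054$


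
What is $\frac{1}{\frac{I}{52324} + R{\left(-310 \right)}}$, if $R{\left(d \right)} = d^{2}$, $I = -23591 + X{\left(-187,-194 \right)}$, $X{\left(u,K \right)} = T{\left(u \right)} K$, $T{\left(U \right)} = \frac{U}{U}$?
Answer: $\frac{52324}{5028312615} \approx 1.0406 \cdot 10^{-5}$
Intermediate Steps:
$T{\left(U \right)} = 1$
$X{\left(u,K \right)} = K$ ($X{\left(u,K \right)} = 1 K = K$)
$I = -23785$ ($I = -23591 - 194 = -23785$)
$\frac{1}{\frac{I}{52324} + R{\left(-310 \right)}} = \frac{1}{- \frac{23785}{52324} + \left(-310\right)^{2}} = \frac{1}{\left(-23785\right) \frac{1}{52324} + 96100} = \frac{1}{- \frac{23785}{52324} + 96100} = \frac{1}{\frac{5028312615}{52324}} = \frac{52324}{5028312615}$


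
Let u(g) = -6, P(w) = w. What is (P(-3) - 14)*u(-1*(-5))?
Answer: 102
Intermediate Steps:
(P(-3) - 14)*u(-1*(-5)) = (-3 - 14)*(-6) = -17*(-6) = 102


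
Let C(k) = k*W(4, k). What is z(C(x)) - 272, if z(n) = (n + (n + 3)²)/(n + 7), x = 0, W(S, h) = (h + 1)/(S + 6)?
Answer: -1895/7 ≈ -270.71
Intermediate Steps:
W(S, h) = (1 + h)/(6 + S)
C(k) = k*(⅒ + k/10) (C(k) = k*((1 + k)/(6 + 4)) = k*((1 + k)/10) = k*(⅒ + k/10))
z(n) = (n + (3 + n)²)/(7 + n)
z(C(x)) - 272 = ((⅒)*0*(1 + 0) + (3 + (⅒)*0*(1 + 0))²)/(7 + (⅒)*0*(1 + 0)) - 272 = ((⅒)*0*1 + (3 + (⅒)*0*1)²)/(7 + (⅒)*0*1) - 272 = (0 + (3 + 0)²)/(7 + 0) - 272 = (0 + 3²)/7 - 272 = (0 + 9)/7 - 272 = (⅐)*9 - 272 = 9/7 - 272 = -1895/7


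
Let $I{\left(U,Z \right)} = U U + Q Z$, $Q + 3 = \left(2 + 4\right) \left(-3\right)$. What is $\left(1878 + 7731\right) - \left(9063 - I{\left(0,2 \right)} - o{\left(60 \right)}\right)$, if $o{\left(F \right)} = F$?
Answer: $564$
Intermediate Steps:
$Q = -21$ ($Q = -3 + \left(2 + 4\right) \left(-3\right) = -3 + 6 \left(-3\right) = -3 - 18 = -21$)
$I{\left(U,Z \right)} = U^{2} - 21 Z$ ($I{\left(U,Z \right)} = U U - 21 Z = U^{2} - 21 Z$)
$\left(1878 + 7731\right) - \left(9063 - I{\left(0,2 \right)} - o{\left(60 \right)}\right) = \left(1878 + 7731\right) + \left(\left(60 + \left(0^{2} - 42\right)\right) - 9063\right) = 9609 + \left(\left(60 + \left(0 - 42\right)\right) - 9063\right) = 9609 + \left(\left(60 - 42\right) - 9063\right) = 9609 + \left(18 - 9063\right) = 9609 - 9045 = 564$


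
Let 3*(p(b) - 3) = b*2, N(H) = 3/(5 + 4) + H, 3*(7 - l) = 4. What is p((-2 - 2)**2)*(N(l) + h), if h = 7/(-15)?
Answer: 3403/45 ≈ 75.622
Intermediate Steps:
l = 17/3 (l = 7 - 1/3*4 = 7 - 4/3 = 17/3 ≈ 5.6667)
N(H) = 1/3 + H (N(H) = 3/9 + H = 3*(1/9) + H = 1/3 + H)
p(b) = 3 + 2*b/3 (p(b) = 3 + (b*2)/3 = 3 + (2*b)/3 = 3 + 2*b/3)
h = -7/15 (h = 7*(-1/15) = -7/15 ≈ -0.46667)
p((-2 - 2)**2)*(N(l) + h) = (3 + 2*(-2 - 2)**2/3)*((1/3 + 17/3) - 7/15) = (3 + (2/3)*(-4)**2)*(6 - 7/15) = (3 + (2/3)*16)*(83/15) = (3 + 32/3)*(83/15) = (41/3)*(83/15) = 3403/45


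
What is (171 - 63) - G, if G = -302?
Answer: 410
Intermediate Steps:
(171 - 63) - G = (171 - 63) - 1*(-302) = 108 + 302 = 410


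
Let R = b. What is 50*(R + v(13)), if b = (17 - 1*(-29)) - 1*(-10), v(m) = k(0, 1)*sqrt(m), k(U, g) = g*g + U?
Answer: 2800 + 50*sqrt(13) ≈ 2980.3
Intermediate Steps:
k(U, g) = U + g**2 (k(U, g) = g**2 + U = U + g**2)
v(m) = sqrt(m) (v(m) = (0 + 1**2)*sqrt(m) = (0 + 1)*sqrt(m) = 1*sqrt(m) = sqrt(m))
b = 56 (b = (17 + 29) + 10 = 46 + 10 = 56)
R = 56
50*(R + v(13)) = 50*(56 + sqrt(13)) = 2800 + 50*sqrt(13)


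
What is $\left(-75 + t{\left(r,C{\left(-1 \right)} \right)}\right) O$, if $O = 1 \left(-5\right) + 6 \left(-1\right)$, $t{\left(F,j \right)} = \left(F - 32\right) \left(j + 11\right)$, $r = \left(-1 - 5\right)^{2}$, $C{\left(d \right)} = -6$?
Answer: $605$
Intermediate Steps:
$r = 36$ ($r = \left(-6\right)^{2} = 36$)
$t{\left(F,j \right)} = \left(-32 + F\right) \left(11 + j\right)$
$O = -11$ ($O = -5 - 6 = -11$)
$\left(-75 + t{\left(r,C{\left(-1 \right)} \right)}\right) O = \left(-75 + \left(-352 - -192 + 11 \cdot 36 + 36 \left(-6\right)\right)\right) \left(-11\right) = \left(-75 + \left(-352 + 192 + 396 - 216\right)\right) \left(-11\right) = \left(-75 + 20\right) \left(-11\right) = \left(-55\right) \left(-11\right) = 605$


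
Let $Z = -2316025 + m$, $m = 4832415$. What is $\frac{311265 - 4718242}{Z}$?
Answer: $- \frac{4406977}{2516390} \approx -1.7513$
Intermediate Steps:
$Z = 2516390$ ($Z = -2316025 + 4832415 = 2516390$)
$\frac{311265 - 4718242}{Z} = \frac{311265 - 4718242}{2516390} = \left(311265 - 4718242\right) \frac{1}{2516390} = \left(-4406977\right) \frac{1}{2516390} = - \frac{4406977}{2516390}$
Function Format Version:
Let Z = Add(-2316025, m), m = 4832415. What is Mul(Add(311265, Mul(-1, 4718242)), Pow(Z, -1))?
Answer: Rational(-4406977, 2516390) ≈ -1.7513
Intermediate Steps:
Z = 2516390 (Z = Add(-2316025, 4832415) = 2516390)
Mul(Add(311265, Mul(-1, 4718242)), Pow(Z, -1)) = Mul(Add(311265, Mul(-1, 4718242)), Pow(2516390, -1)) = Mul(Add(311265, -4718242), Rational(1, 2516390)) = Mul(-4406977, Rational(1, 2516390)) = Rational(-4406977, 2516390)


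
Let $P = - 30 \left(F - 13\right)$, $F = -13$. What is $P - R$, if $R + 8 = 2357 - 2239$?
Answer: $670$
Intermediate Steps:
$P = 780$ ($P = - 30 \left(-13 - 13\right) = \left(-30\right) \left(-26\right) = 780$)
$R = 110$ ($R = -8 + \left(2357 - 2239\right) = -8 + 118 = 110$)
$P - R = 780 - 110 = 670$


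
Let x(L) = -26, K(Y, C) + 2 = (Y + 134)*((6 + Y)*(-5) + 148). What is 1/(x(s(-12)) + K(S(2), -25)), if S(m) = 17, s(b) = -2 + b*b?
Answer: 1/4955 ≈ 0.00020182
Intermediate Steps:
s(b) = -2 + b²
K(Y, C) = -2 + (118 - 5*Y)*(134 + Y) (K(Y, C) = -2 + (Y + 134)*((6 + Y)*(-5) + 148) = -2 + (134 + Y)*((-30 - 5*Y) + 148) = -2 + (134 + Y)*(118 - 5*Y) = -2 + (118 - 5*Y)*(134 + Y))
1/(x(s(-12)) + K(S(2), -25)) = 1/(-26 + (15810 - 552*17 - 5*17²)) = 1/(-26 + (15810 - 9384 - 5*289)) = 1/(-26 + (15810 - 9384 - 1445)) = 1/(-26 + 4981) = 1/4955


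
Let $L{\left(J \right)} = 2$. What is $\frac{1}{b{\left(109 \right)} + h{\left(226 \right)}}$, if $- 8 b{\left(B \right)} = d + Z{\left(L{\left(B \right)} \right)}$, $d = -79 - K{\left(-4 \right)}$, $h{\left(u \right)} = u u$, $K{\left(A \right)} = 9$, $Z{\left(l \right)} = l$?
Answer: $\frac{4}{204347} \approx 1.9575 \cdot 10^{-5}$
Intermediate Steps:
$h{\left(u \right)} = u^{2}$
$d = -88$ ($d = -79 - 9 = -88$)
$b{\left(B \right)} = \frac{43}{4}$ ($b{\left(B \right)} = - \frac{-88 + 2}{8} = \left(- \frac{1}{8}\right) \left(-86\right) = \frac{43}{4}$)
$\frac{1}{b{\left(109 \right)} + h{\left(226 \right)}} = \frac{1}{\frac{43}{4} + 226^{2}} = \frac{1}{\frac{43}{4} + 51076} = \frac{1}{\frac{204347}{4}} = \frac{4}{204347}$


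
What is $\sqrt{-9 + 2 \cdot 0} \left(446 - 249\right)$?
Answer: $591 i \approx 591.0 i$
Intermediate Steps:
$\sqrt{-9 + 2 \cdot 0} \left(446 - 249\right) = \sqrt{-9 + 0} \cdot 197 = \sqrt{-9} \cdot 197 = 3 i 197 = 591 i$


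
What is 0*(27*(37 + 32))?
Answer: 0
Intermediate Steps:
0*(27*(37 + 32)) = 0*(27*69) = 0*1863 = 0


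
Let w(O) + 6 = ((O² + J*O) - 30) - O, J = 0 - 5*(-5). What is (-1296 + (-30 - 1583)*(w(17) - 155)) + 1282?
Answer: -816192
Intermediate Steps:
J = 25 (J = 0 + 25 = 25)
w(O) = -36 + O² + 24*O (w(O) = -6 + (((O² + 25*O) - 30) - O) = -6 + ((-30 + O² + 25*O) - O) = -6 + (-30 + O² + 24*O) = -36 + O² + 24*O)
(-1296 + (-30 - 1583)*(w(17) - 155)) + 1282 = (-1296 + (-30 - 1583)*((-36 + 17² + 24*17) - 155)) + 1282 = (-1296 - 1613*((-36 + 289 + 408) - 155)) + 1282 = (-1296 - 1613*(661 - 155)) + 1282 = (-1296 - 1613*506) + 1282 = (-1296 - 816178) + 1282 = -817474 + 1282 = -816192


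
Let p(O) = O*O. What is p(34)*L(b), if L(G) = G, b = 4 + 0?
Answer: 4624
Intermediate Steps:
b = 4
p(O) = O²
p(34)*L(b) = 34²*4 = 1156*4 = 4624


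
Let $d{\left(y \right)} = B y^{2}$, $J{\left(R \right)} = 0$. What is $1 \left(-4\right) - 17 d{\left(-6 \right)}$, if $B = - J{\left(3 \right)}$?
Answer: $-4$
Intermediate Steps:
$B = 0$ ($B = \left(-1\right) 0 = 0$)
$d{\left(y \right)} = 0$ ($d{\left(y \right)} = 0 y^{2} = 0$)
$1 \left(-4\right) - 17 d{\left(-6 \right)} = 1 \left(-4\right) - 0 = -4 + 0 = -4$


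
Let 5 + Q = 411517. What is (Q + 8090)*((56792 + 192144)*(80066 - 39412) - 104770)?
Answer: 4246430721609148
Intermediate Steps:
Q = 411512 (Q = -5 + 411517 = 411512)
(Q + 8090)*((56792 + 192144)*(80066 - 39412) - 104770) = (411512 + 8090)*((56792 + 192144)*(80066 - 39412) - 104770) = 419602*(248936*40654 - 104770) = 419602*(10120244144 - 104770) = 419602*10120139374 = 4246430721609148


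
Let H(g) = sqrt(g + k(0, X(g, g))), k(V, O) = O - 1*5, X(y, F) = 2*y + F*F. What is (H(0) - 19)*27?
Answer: -513 + 27*I*sqrt(5) ≈ -513.0 + 60.374*I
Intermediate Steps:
X(y, F) = F**2 + 2*y (X(y, F) = 2*y + F**2 = F**2 + 2*y)
k(V, O) = -5 + O (k(V, O) = O - 5 = -5 + O)
H(g) = sqrt(-5 + g**2 + 3*g) (H(g) = sqrt(g + (-5 + (g**2 + 2*g))) = sqrt(g + (-5 + g**2 + 2*g)) = sqrt(-5 + g**2 + 3*g))
(H(0) - 19)*27 = (sqrt(-5 + 0**2 + 3*0) - 19)*27 = (sqrt(-5 + 0 + 0) - 19)*27 = (sqrt(-5) - 19)*27 = (I*sqrt(5) - 19)*27 = (-19 + I*sqrt(5))*27 = -513 + 27*I*sqrt(5)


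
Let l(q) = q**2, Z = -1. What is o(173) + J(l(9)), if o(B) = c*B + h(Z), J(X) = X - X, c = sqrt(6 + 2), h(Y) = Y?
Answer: -1 + 346*sqrt(2) ≈ 488.32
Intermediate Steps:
c = 2*sqrt(2) (c = sqrt(8) = 2*sqrt(2) ≈ 2.8284)
J(X) = 0
o(B) = -1 + 2*B*sqrt(2) (o(B) = (2*sqrt(2))*B - 1 = 2*B*sqrt(2) - 1 = -1 + 2*B*sqrt(2))
o(173) + J(l(9)) = (-1 + 2*173*sqrt(2)) + 0 = (-1 + 346*sqrt(2)) + 0 = -1 + 346*sqrt(2)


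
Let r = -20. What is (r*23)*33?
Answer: -15180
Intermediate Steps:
(r*23)*33 = -20*23*33 = -460*33 = -15180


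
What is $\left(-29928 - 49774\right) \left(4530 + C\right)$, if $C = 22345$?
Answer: $-2141991250$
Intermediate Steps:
$\left(-29928 - 49774\right) \left(4530 + C\right) = \left(-29928 - 49774\right) \left(4530 + 22345\right) = \left(-79702\right) 26875 = -2141991250$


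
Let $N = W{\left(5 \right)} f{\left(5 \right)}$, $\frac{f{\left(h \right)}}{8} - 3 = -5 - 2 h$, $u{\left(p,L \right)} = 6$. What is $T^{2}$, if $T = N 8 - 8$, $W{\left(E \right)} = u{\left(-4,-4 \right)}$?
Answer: $21307456$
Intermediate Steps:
$W{\left(E \right)} = 6$
$f{\left(h \right)} = -16 - 16 h$ ($f{\left(h \right)} = 24 + 8 \left(-5 - 2 h\right) = 24 - \left(40 + 16 h\right) = -16 - 16 h$)
$N = -576$ ($N = 6 \left(-16 - 80\right) = 6 \left(-96\right) = -576$)
$T = -4616$ ($T = \left(-576\right) 8 - 8 = -4608 - 8 = -4616$)
$T^{2} = \left(-4616\right)^{2} = 21307456$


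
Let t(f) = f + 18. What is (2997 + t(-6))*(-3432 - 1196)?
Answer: -13925652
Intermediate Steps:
t(f) = 18 + f
(2997 + t(-6))*(-3432 - 1196) = (2997 + (18 - 6))*(-3432 - 1196) = (2997 + 12)*(-4628) = 3009*(-4628) = -13925652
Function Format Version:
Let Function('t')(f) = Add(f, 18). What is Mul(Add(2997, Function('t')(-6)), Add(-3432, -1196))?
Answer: -13925652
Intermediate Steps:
Function('t')(f) = Add(18, f)
Mul(Add(2997, Function('t')(-6)), Add(-3432, -1196)) = Mul(Add(2997, Add(18, -6)), Add(-3432, -1196)) = Mul(Add(2997, 12), -4628) = Mul(3009, -4628) = -13925652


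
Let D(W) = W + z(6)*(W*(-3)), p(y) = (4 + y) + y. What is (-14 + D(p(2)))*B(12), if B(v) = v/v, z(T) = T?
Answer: -150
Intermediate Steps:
p(y) = 4 + 2*y
D(W) = -17*W (D(W) = W + 6*(W*(-3)) = W + 6*(-3*W) = W - 18*W = -17*W)
B(v) = 1
(-14 + D(p(2)))*B(12) = (-14 - 17*(4 + 2*2))*1 = (-14 - 17*(4 + 4))*1 = (-14 - 17*8)*1 = (-14 - 136)*1 = -150*1 = -150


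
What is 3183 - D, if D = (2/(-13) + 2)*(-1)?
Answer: 41403/13 ≈ 3184.8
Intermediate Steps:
D = -24/13 (D = (2*(-1/13) + 2)*(-1) = (-2/13 + 2)*(-1) = (24/13)*(-1) = -24/13 ≈ -1.8462)
3183 - D = 3183 - 1*(-24/13) = 3183 + 24/13 = 41403/13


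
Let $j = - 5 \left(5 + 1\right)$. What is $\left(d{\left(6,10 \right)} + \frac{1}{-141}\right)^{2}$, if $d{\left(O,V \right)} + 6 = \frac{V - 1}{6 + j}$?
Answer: $\frac{51825601}{1272384} \approx 40.731$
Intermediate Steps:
$j = -30$ ($j = \left(-5\right) 6 = -30$)
$d{\left(O,V \right)} = - \frac{143}{24} - \frac{V}{24}$ ($d{\left(O,V \right)} = -6 + \frac{V - 1}{6 - 30} = -6 + \frac{-1 + V}{-24} = -6 + \left(-1 + V\right) \left(- \frac{1}{24}\right) = -6 - \left(- \frac{1}{24} + \frac{V}{24}\right) = - \frac{143}{24} - \frac{V}{24}$)
$\left(d{\left(6,10 \right)} + \frac{1}{-141}\right)^{2} = \left(\left(- \frac{143}{24} - \frac{5}{12}\right) + \frac{1}{-141}\right)^{2} = \left(\left(- \frac{143}{24} - \frac{5}{12}\right) - \frac{1}{141}\right)^{2} = \left(- \frac{51}{8} - \frac{1}{141}\right)^{2} = \left(- \frac{7199}{1128}\right)^{2} = \frac{51825601}{1272384}$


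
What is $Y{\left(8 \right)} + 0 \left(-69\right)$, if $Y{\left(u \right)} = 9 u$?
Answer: $72$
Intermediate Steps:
$Y{\left(8 \right)} + 0 \left(-69\right) = 9 \cdot 8 + 0 \left(-69\right) = 72 + 0 = 72$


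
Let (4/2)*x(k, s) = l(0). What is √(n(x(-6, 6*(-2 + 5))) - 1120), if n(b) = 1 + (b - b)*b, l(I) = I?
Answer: I*√1119 ≈ 33.451*I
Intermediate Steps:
x(k, s) = 0 (x(k, s) = (½)*0 = 0)
n(b) = 1 (n(b) = 1 + 0*b = 1 + 0 = 1)
√(n(x(-6, 6*(-2 + 5))) - 1120) = √(1 - 1120) = √(-1119) = I*√1119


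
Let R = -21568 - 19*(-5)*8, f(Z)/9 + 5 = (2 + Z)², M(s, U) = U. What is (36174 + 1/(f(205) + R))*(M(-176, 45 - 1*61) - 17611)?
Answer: -232603091298851/364788 ≈ -6.3764e+8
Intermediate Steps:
f(Z) = -45 + 9*(2 + Z)²
R = -20808 (R = -21568 - (-95)*8 = -21568 - 1*(-760) = -21568 + 760 = -20808)
(36174 + 1/(f(205) + R))*(M(-176, 45 - 1*61) - 17611) = (36174 + 1/((-45 + 9*(2 + 205)²) - 20808))*((45 - 1*61) - 17611) = (36174 + 1/((-45 + 9*207²) - 20808))*((45 - 61) - 17611) = (36174 + 1/((-45 + 9*42849) - 20808))*(-16 - 17611) = (36174 + 1/((-45 + 385641) - 20808))*(-17627) = (36174 + 1/(385596 - 20808))*(-17627) = (36174 + 1/364788)*(-17627) = (13195841113/364788)*(-17627) = -232603091298851/364788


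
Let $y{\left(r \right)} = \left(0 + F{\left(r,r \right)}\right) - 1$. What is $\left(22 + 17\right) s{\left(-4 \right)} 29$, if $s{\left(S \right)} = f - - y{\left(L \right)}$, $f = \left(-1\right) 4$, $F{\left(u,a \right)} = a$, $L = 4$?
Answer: $-1131$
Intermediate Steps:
$y{\left(r \right)} = -1 + r$ ($y{\left(r \right)} = \left(0 + r\right) - 1 = r - 1 = -1 + r$)
$f = -4$
$s{\left(S \right)} = -1$ ($s{\left(S \right)} = -4 - - (-1 + 4) = -4 - \left(-1\right) 3 = -4 - -3 = -4 + 3 = -1$)
$\left(22 + 17\right) s{\left(-4 \right)} 29 = \left(22 + 17\right) \left(-1\right) 29 = 39 \left(-1\right) 29 = \left(-39\right) 29 = -1131$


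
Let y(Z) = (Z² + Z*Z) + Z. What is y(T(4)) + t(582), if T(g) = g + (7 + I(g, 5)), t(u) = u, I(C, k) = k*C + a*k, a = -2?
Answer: 1485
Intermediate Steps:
I(C, k) = -2*k + C*k (I(C, k) = k*C - 2*k = C*k - 2*k = -2*k + C*k)
T(g) = -3 + 6*g (T(g) = g + (7 + 5*(-2 + g)) = g + (7 + (-10 + 5*g)) = g + (-3 + 5*g) = -3 + 6*g)
y(Z) = Z + 2*Z² (y(Z) = (Z² + Z²) + Z = 2*Z² + Z = Z + 2*Z²)
y(T(4)) + t(582) = (-3 + 6*4)*(1 + 2*(-3 + 6*4)) + 582 = (-3 + 24)*(1 + 2*(-3 + 24)) + 582 = 21*(1 + 2*21) + 582 = 21*(1 + 42) + 582 = 21*43 + 582 = 903 + 582 = 1485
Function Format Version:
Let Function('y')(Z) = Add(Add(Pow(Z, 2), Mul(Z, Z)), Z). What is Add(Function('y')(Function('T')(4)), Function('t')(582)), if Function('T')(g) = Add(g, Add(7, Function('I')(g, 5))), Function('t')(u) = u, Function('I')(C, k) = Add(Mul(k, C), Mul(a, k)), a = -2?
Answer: 1485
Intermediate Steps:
Function('I')(C, k) = Add(Mul(-2, k), Mul(C, k)) (Function('I')(C, k) = Add(Mul(k, C), Mul(-2, k)) = Add(Mul(C, k), Mul(-2, k)) = Add(Mul(-2, k), Mul(C, k)))
Function('T')(g) = Add(-3, Mul(6, g)) (Function('T')(g) = Add(g, Add(7, Mul(5, Add(-2, g)))) = Add(g, Add(7, Add(-10, Mul(5, g)))) = Add(g, Add(-3, Mul(5, g))) = Add(-3, Mul(6, g)))
Function('y')(Z) = Add(Z, Mul(2, Pow(Z, 2))) (Function('y')(Z) = Add(Add(Pow(Z, 2), Pow(Z, 2)), Z) = Add(Mul(2, Pow(Z, 2)), Z) = Add(Z, Mul(2, Pow(Z, 2))))
Add(Function('y')(Function('T')(4)), Function('t')(582)) = Add(Mul(Add(-3, Mul(6, 4)), Add(1, Mul(2, Add(-3, Mul(6, 4))))), 582) = Add(Mul(Add(-3, 24), Add(1, Mul(2, Add(-3, 24)))), 582) = Add(Mul(21, Add(1, Mul(2, 21))), 582) = Add(Mul(21, Add(1, 42)), 582) = Add(Mul(21, 43), 582) = Add(903, 582) = 1485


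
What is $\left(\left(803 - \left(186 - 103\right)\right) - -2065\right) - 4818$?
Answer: $-2033$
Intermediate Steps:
$\left(\left(803 - \left(186 - 103\right)\right) - -2065\right) - 4818 = \left(\left(803 - 83\right) + 2065\right) - 4818 = \left(720 + 2065\right) - 4818 = 2785 - 4818 = -2033$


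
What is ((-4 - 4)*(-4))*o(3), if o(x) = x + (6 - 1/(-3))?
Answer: 896/3 ≈ 298.67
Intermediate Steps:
o(x) = 19/3 + x (o(x) = x + (6 - 1*(-1/3)) = x + (6 + 1/3) = x + 19/3 = 19/3 + x)
((-4 - 4)*(-4))*o(3) = ((-4 - 4)*(-4))*(19/3 + 3) = -8*(-4)*(28/3) = 32*(28/3) = 896/3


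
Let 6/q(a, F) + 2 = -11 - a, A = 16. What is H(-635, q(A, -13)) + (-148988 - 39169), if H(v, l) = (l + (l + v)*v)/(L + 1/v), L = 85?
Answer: -287084187707/1565246 ≈ -1.8341e+5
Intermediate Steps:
q(a, F) = 6/(-13 - a) (q(a, F) = 6/(-2 + (-11 - a)) = 6/(-13 - a))
H(v, l) = (l + v*(l + v))/(85 + 1/v) (H(v, l) = (l + (l + v)*v)/(85 + 1/v) = (l + v*(l + v))/(85 + 1/v))
H(-635, q(A, -13)) + (-148988 - 39169) = -635*(-6/(13 + 16) + (-635)**2 - 6/(13 + 16)*(-635))/(1 + 85*(-635)) + (-148988 - 39169) = -635*(-6/29 + 403225 - 6/29*(-635))/(1 - 53975) - 188157 = -635*(-6*1/29 + 403225 - 6*1/29*(-635))/(-53974) - 188157 = -635*(-1/53974)*(-6/29 + 403225 - 6/29*(-635)) - 188157 = -635*(-1/53974)*(-6/29 + 403225 + 3810/29) - 188157 = -635*(-1/53974)*11697329/29 - 188157 = 7427803915/1565246 - 188157 = -287084187707/1565246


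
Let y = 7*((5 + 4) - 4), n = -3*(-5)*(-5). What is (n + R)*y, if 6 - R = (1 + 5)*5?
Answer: -3465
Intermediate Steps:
R = -24 (R = 6 - (1 + 5)*5 = 6 - 6*5 = 6 - 1*30 = 6 - 30 = -24)
n = -75 (n = 15*(-5) = -75)
y = 35 (y = 7*(9 - 4) = 7*5 = 35)
(n + R)*y = (-75 - 24)*35 = -99*35 = -3465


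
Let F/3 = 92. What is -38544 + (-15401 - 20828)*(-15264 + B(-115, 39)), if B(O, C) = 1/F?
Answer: 152617175483/276 ≈ 5.5296e+8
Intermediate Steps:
F = 276 (F = 3*92 = 276)
B(O, C) = 1/276
-38544 + (-15401 - 20828)*(-15264 + B(-115, 39)) = -38544 + (-15401 - 20828)*(-15264 + 1/276) = -38544 - 36229*(-4212863/276) = -38544 + 152627813627/276 = 152617175483/276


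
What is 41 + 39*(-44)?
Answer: -1675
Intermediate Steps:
41 + 39*(-44) = 41 - 1716 = -1675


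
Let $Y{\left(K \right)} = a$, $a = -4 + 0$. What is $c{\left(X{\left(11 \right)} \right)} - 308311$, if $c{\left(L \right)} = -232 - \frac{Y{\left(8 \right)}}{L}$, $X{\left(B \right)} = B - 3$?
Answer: $- \frac{617085}{2} \approx -3.0854 \cdot 10^{5}$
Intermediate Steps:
$X{\left(B \right)} = -3 + B$ ($X{\left(B \right)} = B - 3 = -3 + B$)
$a = -4$
$Y{\left(K \right)} = -4$
$c{\left(L \right)} = -232 + \frac{4}{L}$ ($c{\left(L \right)} = -232 - - \frac{4}{L} = -232 + \frac{4}{L}$)
$c{\left(X{\left(11 \right)} \right)} - 308311 = \left(-232 + \frac{4}{-3 + 11}\right) - 308311 = \left(-232 + \frac{4}{8}\right) - 308311 = \left(-232 + 4 \cdot \frac{1}{8}\right) - 308311 = \left(-232 + \frac{1}{2}\right) - 308311 = - \frac{463}{2} - 308311 = - \frac{617085}{2}$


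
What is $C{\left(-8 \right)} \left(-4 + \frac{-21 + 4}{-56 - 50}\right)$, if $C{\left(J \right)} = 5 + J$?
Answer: $\frac{1221}{106} \approx 11.519$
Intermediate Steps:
$C{\left(-8 \right)} \left(-4 + \frac{-21 + 4}{-56 - 50}\right) = \left(5 - 8\right) \left(-4 + \frac{-21 + 4}{-56 - 50}\right) = - 3 \left(-4 - \frac{17}{-106}\right) = - 3 \left(-4 - - \frac{17}{106}\right) = - 3 \left(-4 + \frac{17}{106}\right) = \left(-3\right) \left(- \frac{407}{106}\right) = \frac{1221}{106}$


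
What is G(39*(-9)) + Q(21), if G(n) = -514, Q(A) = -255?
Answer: -769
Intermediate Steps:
G(39*(-9)) + Q(21) = -514 - 255 = -769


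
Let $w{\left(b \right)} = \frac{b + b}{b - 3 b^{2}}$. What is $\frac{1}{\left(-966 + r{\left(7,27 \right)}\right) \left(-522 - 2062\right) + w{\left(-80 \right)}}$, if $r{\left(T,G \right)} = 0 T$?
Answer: $\frac{241}{601570706} \approx 4.0062 \cdot 10^{-7}$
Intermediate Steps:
$r{\left(T,G \right)} = 0$
$w{\left(b \right)} = \frac{2 b}{b - 3 b^{2}}$
$\frac{1}{\left(-966 + r{\left(7,27 \right)}\right) \left(-522 - 2062\right) + w{\left(-80 \right)}} = \frac{1}{\left(-966 + 0\right) \left(-522 - 2062\right) - \frac{2}{-1 + 3 \left(-80\right)}} = \frac{1}{\left(-966\right) \left(-2584\right) - \frac{2}{-1 - 240}} = \frac{1}{2496144 - \frac{2}{-241}} = \frac{1}{2496144 - - \frac{2}{241}} = \frac{1}{2496144 + \frac{2}{241}} = \frac{1}{\frac{601570706}{241}} = \frac{241}{601570706}$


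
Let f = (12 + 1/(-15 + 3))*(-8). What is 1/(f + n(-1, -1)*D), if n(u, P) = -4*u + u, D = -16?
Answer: -3/430 ≈ -0.0069767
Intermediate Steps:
n(u, P) = -3*u
f = -286/3 (f = (12 + 1/(-12))*(-8) = (12 - 1/12)*(-8) = (143/12)*(-8) = -286/3 ≈ -95.333)
1/(f + n(-1, -1)*D) = 1/(-286/3 - 3*(-1)*(-16)) = 1/(-286/3 + 3*(-16)) = 1/(-286/3 - 48) = 1/(-430/3) = -3/430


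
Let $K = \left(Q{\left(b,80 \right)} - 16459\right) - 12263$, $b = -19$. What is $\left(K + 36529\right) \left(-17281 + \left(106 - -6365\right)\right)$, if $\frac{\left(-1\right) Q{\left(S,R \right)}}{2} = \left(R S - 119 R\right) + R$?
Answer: $-321348870$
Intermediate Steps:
$Q{\left(S,R \right)} = 236 R - 2 R S$ ($Q{\left(S,R \right)} = - 2 \left(\left(R S - 119 R\right) + R\right) = - 2 \left(\left(- 119 R + R S\right) + R\right) = - 2 \left(- 118 R + R S\right) = 236 R - 2 R S$)
$K = -6802$ ($K = \left(2 \cdot 80 \left(118 - -19\right) - 16459\right) - 12263 = \left(2 \cdot 80 \left(118 + 19\right) - 16459\right) - 12263 = \left(2 \cdot 80 \cdot 137 - 16459\right) - 12263 = \left(21920 - 16459\right) - 12263 = 5461 - 12263 = -6802$)
$\left(K + 36529\right) \left(-17281 + \left(106 - -6365\right)\right) = \left(-6802 + 36529\right) \left(-17281 + \left(106 - -6365\right)\right) = 29727 \left(-17281 + \left(106 + 6365\right)\right) = 29727 \left(-17281 + 6471\right) = 29727 \left(-10810\right) = -321348870$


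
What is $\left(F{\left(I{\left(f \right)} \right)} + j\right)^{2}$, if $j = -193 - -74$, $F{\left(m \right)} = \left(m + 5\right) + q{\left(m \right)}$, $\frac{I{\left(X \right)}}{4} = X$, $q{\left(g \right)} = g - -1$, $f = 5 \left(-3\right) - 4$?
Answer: $70225$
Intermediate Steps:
$f = -19$ ($f = -15 - 4 = -19$)
$q{\left(g \right)} = 1 + g$ ($q{\left(g \right)} = g + 1 = 1 + g$)
$I{\left(X \right)} = 4 X$
$F{\left(m \right)} = 6 + 2 m$ ($F{\left(m \right)} = \left(m + 5\right) + \left(1 + m\right) = \left(5 + m\right) + \left(1 + m\right) = 6 + 2 m$)
$j = -119$ ($j = -193 + 74 = -119$)
$\left(F{\left(I{\left(f \right)} \right)} + j\right)^{2} = \left(\left(6 + 2 \cdot 4 \left(-19\right)\right) - 119\right)^{2} = \left(\left(6 + 2 \left(-76\right)\right) - 119\right)^{2} = \left(\left(6 - 152\right) - 119\right)^{2} = \left(-146 - 119\right)^{2} = \left(-265\right)^{2} = 70225$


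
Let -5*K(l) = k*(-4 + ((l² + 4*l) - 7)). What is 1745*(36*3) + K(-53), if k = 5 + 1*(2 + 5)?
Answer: 911268/5 ≈ 1.8225e+5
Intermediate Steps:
k = 12 (k = 5 + 1*7 = 5 + 7 = 12)
K(l) = 132/5 - 48*l/5 - 12*l²/5 (K(l) = -12*(-4 + ((l² + 4*l) - 7))/5 = -12*(-4 + (-7 + l² + 4*l))/5 = -12*(-11 + l² + 4*l)/5 = -(-132 + 12*l² + 48*l)/5 = 132/5 - 48*l/5 - 12*l²/5)
1745*(36*3) + K(-53) = 1745*(36*3) + (132/5 - 48/5*(-53) - 12/5*(-53)²) = 1745*108 + (132/5 + 2544/5 - 12/5*2809) = 188460 + (132/5 + 2544/5 - 33708/5) = 188460 - 31032/5 = 911268/5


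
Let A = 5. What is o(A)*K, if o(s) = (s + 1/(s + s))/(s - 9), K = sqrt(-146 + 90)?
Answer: -51*I*sqrt(14)/20 ≈ -9.5412*I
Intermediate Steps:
K = 2*I*sqrt(14) (K = sqrt(-56) = 2*I*sqrt(14) ≈ 7.4833*I)
o(s) = (s + 1/(2*s))/(-9 + s)
o(A)*K = ((1/2 + 5**2)/(5*(-9 + 5)))*(2*I*sqrt(14)) = ((1/5)*(1/2 + 25)/(-4))*(2*I*sqrt(14)) = ((1/5)*(-1/4)*(51/2))*(2*I*sqrt(14)) = -51*I*sqrt(14)/20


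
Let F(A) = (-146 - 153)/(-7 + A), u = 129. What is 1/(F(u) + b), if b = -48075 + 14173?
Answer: -122/4136343 ≈ -2.9495e-5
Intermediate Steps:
F(A) = -299/(-7 + A)
b = -33902
1/(F(u) + b) = 1/(-299/(-7 + 129) - 33902) = 1/(-299/122 - 33902) = 1/(-4136343/122) = -122/4136343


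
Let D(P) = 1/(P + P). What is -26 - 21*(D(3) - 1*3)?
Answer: 67/2 ≈ 33.500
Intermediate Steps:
D(P) = 1/(2*P)
-26 - 21*(D(3) - 1*3) = -26 - 21*((½)/3 - 1*3) = -26 - 21*((½)*(⅓) - 3) = -26 - 21*(⅙ - 3) = -26 - 21*(-17/6) = -26 + 119/2 = 67/2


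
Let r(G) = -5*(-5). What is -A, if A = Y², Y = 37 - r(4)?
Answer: -144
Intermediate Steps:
r(G) = 25
Y = 12 (Y = 37 - 1*25 = 37 - 25 = 12)
A = 144 (A = 12² = 144)
-A = -1*144 = -144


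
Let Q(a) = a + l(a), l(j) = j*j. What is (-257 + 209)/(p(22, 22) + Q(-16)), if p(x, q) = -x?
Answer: -24/109 ≈ -0.22018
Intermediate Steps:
l(j) = j²
Q(a) = a + a²
(-257 + 209)/(p(22, 22) + Q(-16)) = (-257 + 209)/(-1*22 - 16*(1 - 16)) = -48/(-22 - 16*(-15)) = -48/(-22 + 240) = -48/218 = -48*1/218 = -24/109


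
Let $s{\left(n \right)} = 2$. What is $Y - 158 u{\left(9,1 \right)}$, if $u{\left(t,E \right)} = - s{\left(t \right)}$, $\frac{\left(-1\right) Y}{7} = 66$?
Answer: $-146$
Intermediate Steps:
$Y = -462$ ($Y = \left(-7\right) 66 = -462$)
$u{\left(t,E \right)} = -2$ ($u{\left(t,E \right)} = \left(-1\right) 2 = -2$)
$Y - 158 u{\left(9,1 \right)} = -462 - -316 = -462 + 316 = -146$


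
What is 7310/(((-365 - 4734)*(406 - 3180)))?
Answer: 3655/7072313 ≈ 0.00051680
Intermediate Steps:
7310/(((-365 - 4734)*(406 - 3180))) = 7310/((-5099*(-2774))) = 7310/14144626 = 7310*(1/14144626) = 3655/7072313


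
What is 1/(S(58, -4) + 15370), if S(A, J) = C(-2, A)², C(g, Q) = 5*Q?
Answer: 1/99470 ≈ 1.0053e-5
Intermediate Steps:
S(A, J) = 25*A² (S(A, J) = (5*A)² = 25*A²)
1/(S(58, -4) + 15370) = 1/(25*58² + 15370) = 1/(25*3364 + 15370) = 1/(84100 + 15370) = 1/99470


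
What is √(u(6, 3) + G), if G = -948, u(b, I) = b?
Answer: I*√942 ≈ 30.692*I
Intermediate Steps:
√(u(6, 3) + G) = √(6 - 948) = √(-942) = I*√942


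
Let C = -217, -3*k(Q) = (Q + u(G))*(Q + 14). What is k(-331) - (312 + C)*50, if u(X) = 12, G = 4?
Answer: -115373/3 ≈ -38458.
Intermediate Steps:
k(Q) = -(12 + Q)*(14 + Q)/3 (k(Q) = -(Q + 12)*(Q + 14)/3 = -(12 + Q)*(14 + Q)/3)
k(-331) - (312 + C)*50 = (-56 - 26/3*(-331) - ⅓*(-331)²) - (312 - 217)*50 = (-56 + 8606/3 - ⅓*109561) - 95*50 = (-56 + 8606/3 - 109561/3) - 1*4750 = -101123/3 - 4750 = -115373/3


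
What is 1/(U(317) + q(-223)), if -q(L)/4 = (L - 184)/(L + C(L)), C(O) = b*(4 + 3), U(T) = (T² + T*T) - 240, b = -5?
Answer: 129/25894388 ≈ 4.9818e-6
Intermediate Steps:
U(T) = -240 + 2*T² (U(T) = (T² + T²) - 240 = 2*T² - 240 = -240 + 2*T²)
C(O) = -35 (C(O) = -5*(4 + 3) = -5*7 = -35)
q(L) = -4*(-184 + L)/(-35 + L) (q(L) = -4*(L - 184)/(L - 35) = -4*(-184 + L)/(-35 + L))
1/(U(317) + q(-223)) = 1/((-240 + 2*317²) + 4*(184 - 1*(-223))/(-35 - 223)) = 1/((-240 + 2*100489) + 4*(184 + 223)/(-258)) = 1/((-240 + 200978) + 4*(-1/258)*407) = 1/(200738 - 814/129) = 1/(25894388/129) = 129/25894388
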